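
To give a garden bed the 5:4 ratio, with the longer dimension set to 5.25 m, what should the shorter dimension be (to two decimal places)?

5:4 = 1.25000.
Shorter side = 5.25 ÷ 1.25000 ≈ 4.2000 → 4.20 m.

4.20 m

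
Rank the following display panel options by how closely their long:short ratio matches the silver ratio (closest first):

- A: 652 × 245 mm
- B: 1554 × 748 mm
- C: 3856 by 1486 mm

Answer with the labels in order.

A: 652/245 ≈ 2.661 → |2.661 − 2.414| = 0.247
B: 1554/748 ≈ 2.078 → |2.078 − 2.414| = 0.336
C: 3856/1486 ≈ 2.595 → |2.595 − 2.414| = 0.181

C, A, B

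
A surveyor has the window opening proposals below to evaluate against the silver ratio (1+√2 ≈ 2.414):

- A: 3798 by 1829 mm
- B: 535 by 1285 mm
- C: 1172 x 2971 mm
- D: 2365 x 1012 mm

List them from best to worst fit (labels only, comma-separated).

B, D, C, A

A: 3798/1829 ≈ 2.077 → |2.077 − 2.414| = 0.337
B: 1285/535 ≈ 2.402 → |2.402 − 2.414| = 0.012
C: 2971/1172 ≈ 2.535 → |2.535 − 2.414| = 0.121
D: 2365/1012 ≈ 2.337 → |2.337 − 2.414| = 0.077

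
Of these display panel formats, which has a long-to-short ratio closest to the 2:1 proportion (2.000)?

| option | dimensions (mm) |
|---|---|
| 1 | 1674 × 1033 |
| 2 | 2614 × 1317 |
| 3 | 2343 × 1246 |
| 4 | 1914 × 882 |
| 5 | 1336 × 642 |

Target 2:1 ≈ 2.000.
1: 1.621 (Δ0.379)  2: 1.985 (Δ0.015)  3: 1.880 (Δ0.120)  4: 2.170 (Δ0.170)  5: 2.081 (Δ0.081)

2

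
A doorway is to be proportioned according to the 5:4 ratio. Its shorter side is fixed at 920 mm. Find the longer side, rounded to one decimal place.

5:4 = 1.25000.
Longer side = 920 × 1.25000 ≈ 1150.000 → 1150.0 mm.

1150.0 mm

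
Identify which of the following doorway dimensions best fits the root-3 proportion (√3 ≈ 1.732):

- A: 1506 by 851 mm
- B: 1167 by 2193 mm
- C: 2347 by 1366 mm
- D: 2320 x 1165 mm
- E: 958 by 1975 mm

C

Target root-3 ≈ 1.732.
A: 1.770 (Δ0.038)  B: 1.879 (Δ0.147)  C: 1.718 (Δ0.014)  D: 1.991 (Δ0.259)  E: 2.062 (Δ0.330)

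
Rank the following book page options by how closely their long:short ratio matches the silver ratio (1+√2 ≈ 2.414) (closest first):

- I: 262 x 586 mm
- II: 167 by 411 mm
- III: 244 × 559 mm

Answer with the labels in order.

II, III, I

I: 586/262 ≈ 2.237 → |2.237 − 2.414| = 0.177
II: 411/167 ≈ 2.461 → |2.461 − 2.414| = 0.047
III: 559/244 ≈ 2.291 → |2.291 − 2.414| = 0.123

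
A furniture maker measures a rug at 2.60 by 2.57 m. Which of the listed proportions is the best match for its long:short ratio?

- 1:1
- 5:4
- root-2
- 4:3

Ratio = 2.60 / 2.57 ≈ 1.012.
Distances: 1:1 1.000 (Δ 0.012); 5:4 1.250 (Δ 0.238); root-2 1.414 (Δ 0.402); 4:3 1.333 (Δ 0.321).

1:1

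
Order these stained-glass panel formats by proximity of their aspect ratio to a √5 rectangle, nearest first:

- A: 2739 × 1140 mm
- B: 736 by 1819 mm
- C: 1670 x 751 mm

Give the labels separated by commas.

Ratios: A = 2739 / 1140 ≈ 2.403; B = 1819 / 736 ≈ 2.471; C = 1670 / 751 ≈ 2.224.
|Δ from 2.236|: A 0.167; B 0.235; C 0.012.

C, A, B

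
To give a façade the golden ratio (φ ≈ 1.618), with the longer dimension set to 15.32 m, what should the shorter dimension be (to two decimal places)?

golden ratio ≈ 1.61803.
Shorter side = 15.32 ÷ 1.61803 ≈ 9.4683 → 9.47 m.

9.47 m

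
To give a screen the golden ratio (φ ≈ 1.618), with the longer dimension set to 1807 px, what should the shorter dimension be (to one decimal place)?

1116.8 px

golden ratio ≈ 1.61803.
Shorter side = 1807 ÷ 1.61803 ≈ 1116.790 → 1116.8 px.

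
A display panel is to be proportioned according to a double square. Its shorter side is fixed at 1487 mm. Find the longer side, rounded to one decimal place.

2974.0 mm

2:1 = 2.00000.
Longer side = 1487 × 2.00000 ≈ 2974.000 → 2974.0 mm.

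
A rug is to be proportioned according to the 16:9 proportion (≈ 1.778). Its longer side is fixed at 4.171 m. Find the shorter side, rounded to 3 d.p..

2.346 m

16:9 ≈ 1.77778.
Shorter side = 4.171 ÷ 1.77778 ≈ 2.34618 → 2.346 m.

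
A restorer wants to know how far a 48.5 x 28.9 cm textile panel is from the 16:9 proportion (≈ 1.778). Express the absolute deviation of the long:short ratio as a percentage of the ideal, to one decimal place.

5.6%

Ratio = 48.5 / 28.9 ≈ 1.6782.
Ideal 16:9 ≈ 1.7778. |1.6782 − 1.7778| / 1.7778 ≈ 5.60% → 5.6%.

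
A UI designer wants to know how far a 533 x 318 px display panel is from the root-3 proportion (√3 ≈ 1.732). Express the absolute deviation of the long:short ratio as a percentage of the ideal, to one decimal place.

Ratio = 533 / 318 ≈ 1.6761.
Ideal root-3 ≈ 1.7321. |1.6761 − 1.7321| / 1.7321 ≈ 3.23% → 3.2%.

3.2%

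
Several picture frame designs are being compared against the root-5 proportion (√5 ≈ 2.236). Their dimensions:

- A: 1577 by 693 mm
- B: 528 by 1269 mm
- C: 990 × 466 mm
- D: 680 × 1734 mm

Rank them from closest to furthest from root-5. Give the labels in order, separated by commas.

Ratios: A = 1577 / 693 ≈ 2.276; B = 1269 / 528 ≈ 2.403; C = 990 / 466 ≈ 2.124; D = 1734 / 680 ≈ 2.550.
|Δ from 2.236|: A 0.040; B 0.167; C 0.112; D 0.314.

A, C, B, D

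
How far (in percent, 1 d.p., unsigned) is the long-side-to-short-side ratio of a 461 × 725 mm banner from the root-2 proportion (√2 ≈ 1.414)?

11.2%

Ratio = 725 / 461 ≈ 1.5727.
Ideal root-2 ≈ 1.4142. |1.5727 − 1.4142| / 1.4142 ≈ 11.21% → 11.2%.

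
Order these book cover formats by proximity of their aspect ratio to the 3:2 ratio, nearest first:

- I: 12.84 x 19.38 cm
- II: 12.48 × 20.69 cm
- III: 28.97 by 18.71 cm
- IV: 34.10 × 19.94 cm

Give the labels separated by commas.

I, III, II, IV

I: 19.38/12.84 ≈ 1.509 → |1.509 − 1.500| = 0.009
II: 20.69/12.48 ≈ 1.658 → |1.658 − 1.500| = 0.158
III: 28.97/18.71 ≈ 1.548 → |1.548 − 1.500| = 0.048
IV: 34.10/19.94 ≈ 1.710 → |1.710 − 1.500| = 0.210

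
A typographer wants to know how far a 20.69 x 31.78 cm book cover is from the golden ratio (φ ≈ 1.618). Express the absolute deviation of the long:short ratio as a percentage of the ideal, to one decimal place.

Ratio = 31.78 / 20.69 ≈ 1.5360.
Ideal golden ratio ≈ 1.6180. |1.5360 − 1.6180| / 1.6180 ≈ 5.07% → 5.1%.

5.1%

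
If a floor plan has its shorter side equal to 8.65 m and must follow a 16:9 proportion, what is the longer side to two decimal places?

16:9 ≈ 1.77778.
Longer side = 8.65 × 1.77778 ≈ 15.3778 → 15.38 m.

15.38 m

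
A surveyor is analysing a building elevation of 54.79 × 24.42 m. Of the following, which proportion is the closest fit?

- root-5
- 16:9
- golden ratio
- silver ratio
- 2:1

54.79/24.42 ≈ 2.244. Nearest candidates are root-5 (2.236, off by 0.008) and silver ratio (2.414, off by 0.170).

root-5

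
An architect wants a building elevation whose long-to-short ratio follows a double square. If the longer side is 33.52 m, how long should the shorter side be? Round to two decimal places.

2:1 = 2.00000.
Shorter side = 33.52 ÷ 2.00000 ≈ 16.7600 → 16.76 m.

16.76 m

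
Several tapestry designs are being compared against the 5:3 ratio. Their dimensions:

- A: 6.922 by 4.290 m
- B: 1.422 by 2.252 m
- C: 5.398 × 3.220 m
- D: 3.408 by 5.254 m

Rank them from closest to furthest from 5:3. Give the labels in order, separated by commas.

A: 6.922/4.290 ≈ 1.614 → |1.614 − 1.667| = 0.053
B: 2.252/1.422 ≈ 1.584 → |1.584 − 1.667| = 0.083
C: 5.398/3.220 ≈ 1.676 → |1.676 − 1.667| = 0.009
D: 5.254/3.408 ≈ 1.542 → |1.542 − 1.667| = 0.125

C, A, B, D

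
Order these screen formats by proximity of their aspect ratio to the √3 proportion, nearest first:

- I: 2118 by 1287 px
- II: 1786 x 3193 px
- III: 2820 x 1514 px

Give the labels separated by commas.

II, I, III

I: 2118/1287 ≈ 1.646 → |1.646 − 1.732| = 0.086
II: 3193/1786 ≈ 1.788 → |1.788 − 1.732| = 0.056
III: 2820/1514 ≈ 1.863 → |1.863 − 1.732| = 0.131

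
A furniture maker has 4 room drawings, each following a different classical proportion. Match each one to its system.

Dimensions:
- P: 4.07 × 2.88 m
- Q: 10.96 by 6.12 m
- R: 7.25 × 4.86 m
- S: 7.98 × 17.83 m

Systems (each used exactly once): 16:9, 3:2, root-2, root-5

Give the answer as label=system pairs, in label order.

Ratios: P ≈ 1.413; Q ≈ 1.791; R ≈ 1.492; S ≈ 2.234.
Targets: 16:9 ≈ 1.778; 3:2 ≈ 1.500; root-2 ≈ 1.414; root-5 ≈ 2.236.

P=root-2, Q=16:9, R=3:2, S=root-5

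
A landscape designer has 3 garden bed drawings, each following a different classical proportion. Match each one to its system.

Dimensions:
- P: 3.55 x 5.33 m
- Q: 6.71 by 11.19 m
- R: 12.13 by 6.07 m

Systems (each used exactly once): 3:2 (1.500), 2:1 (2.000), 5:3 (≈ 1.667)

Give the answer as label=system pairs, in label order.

P = 5.33/3.55 ≈ 1.501 → 3:2 (1.500)
Q = 11.19/6.71 ≈ 1.668 → 5:3 (1.667)
R = 12.13/6.07 ≈ 1.998 → 2:1 (2.000)

P=3:2, Q=5:3, R=2:1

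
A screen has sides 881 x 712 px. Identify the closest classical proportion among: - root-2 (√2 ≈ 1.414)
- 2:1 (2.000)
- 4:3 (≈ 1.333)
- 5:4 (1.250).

Ratio = 881 / 712 ≈ 1.237.
Distances: root-2 1.414 (Δ 0.177); 2:1 2.000 (Δ 0.763); 4:3 1.333 (Δ 0.096); 5:4 1.250 (Δ 0.013).

5:4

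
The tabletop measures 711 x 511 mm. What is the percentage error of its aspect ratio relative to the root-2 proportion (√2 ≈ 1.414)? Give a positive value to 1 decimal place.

Ratio = 711 / 511 ≈ 1.3914.
Ideal root-2 ≈ 1.4142. |1.3914 − 1.4142| / 1.4142 ≈ 1.61% → 1.6%.

1.6%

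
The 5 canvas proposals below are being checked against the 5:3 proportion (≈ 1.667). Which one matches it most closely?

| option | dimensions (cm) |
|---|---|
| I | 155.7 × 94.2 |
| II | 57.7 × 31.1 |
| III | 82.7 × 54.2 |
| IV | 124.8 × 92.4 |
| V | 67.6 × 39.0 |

Ratios (long/short): I ≈ 1.653; II ≈ 1.855; III ≈ 1.526; IV ≈ 1.351; V ≈ 1.733.
5:3 ≈ 1.667; option I is nearest (Δ 0.014).

I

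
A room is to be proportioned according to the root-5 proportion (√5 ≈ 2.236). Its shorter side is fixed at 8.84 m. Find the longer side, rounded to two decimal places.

19.77 m

root-5 ≈ 2.23607.
Longer side = 8.84 × 2.23607 ≈ 19.7669 → 19.77 m.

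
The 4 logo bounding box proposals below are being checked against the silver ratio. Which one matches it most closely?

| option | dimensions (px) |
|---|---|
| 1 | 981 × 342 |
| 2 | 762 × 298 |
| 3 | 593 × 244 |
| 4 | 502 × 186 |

Ratios (long/short): 1 ≈ 2.868; 2 ≈ 2.557; 3 ≈ 2.430; 4 ≈ 2.699.
silver ratio ≈ 2.414; option 3 is nearest (Δ 0.016).

3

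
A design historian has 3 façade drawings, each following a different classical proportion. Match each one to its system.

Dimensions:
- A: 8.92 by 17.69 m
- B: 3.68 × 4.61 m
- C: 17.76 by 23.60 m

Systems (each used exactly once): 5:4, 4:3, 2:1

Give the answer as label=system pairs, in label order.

Ratios: A ≈ 1.983; B ≈ 1.253; C ≈ 1.329.
Targets: 5:4 ≈ 1.250; 4:3 ≈ 1.333; 2:1 ≈ 2.000.

A=2:1, B=5:4, C=4:3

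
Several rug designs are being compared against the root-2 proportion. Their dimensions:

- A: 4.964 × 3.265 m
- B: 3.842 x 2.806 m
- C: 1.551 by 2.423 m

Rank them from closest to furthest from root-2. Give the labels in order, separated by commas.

B, A, C

A: 4.964/3.265 ≈ 1.520 → |1.520 − 1.414| = 0.106
B: 3.842/2.806 ≈ 1.369 → |1.369 − 1.414| = 0.045
C: 2.423/1.551 ≈ 1.562 → |1.562 − 1.414| = 0.148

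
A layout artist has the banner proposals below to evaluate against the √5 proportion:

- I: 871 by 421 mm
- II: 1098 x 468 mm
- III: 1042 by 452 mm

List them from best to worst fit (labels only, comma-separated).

III, II, I

I: 871/421 ≈ 2.069 → |2.069 − 2.236| = 0.167
II: 1098/468 ≈ 2.346 → |2.346 − 2.236| = 0.110
III: 1042/452 ≈ 2.305 → |2.305 − 2.236| = 0.069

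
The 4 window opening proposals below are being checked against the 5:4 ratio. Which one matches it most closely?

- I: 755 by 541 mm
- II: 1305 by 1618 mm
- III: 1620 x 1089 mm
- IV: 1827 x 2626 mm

II

Ratios (long/short): I ≈ 1.396; II ≈ 1.240; III ≈ 1.488; IV ≈ 1.437.
5:4 ≈ 1.250; option II is nearest (Δ 0.010).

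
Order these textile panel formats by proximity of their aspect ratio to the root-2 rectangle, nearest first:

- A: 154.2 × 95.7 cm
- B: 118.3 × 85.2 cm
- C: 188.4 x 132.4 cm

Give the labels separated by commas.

A: 154.2/95.7 ≈ 1.611 → |1.611 − 1.414| = 0.197
B: 118.3/85.2 ≈ 1.388 → |1.388 − 1.414| = 0.026
C: 188.4/132.4 ≈ 1.423 → |1.423 − 1.414| = 0.009

C, B, A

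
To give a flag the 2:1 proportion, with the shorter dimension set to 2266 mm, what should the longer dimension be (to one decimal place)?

4532.0 mm

2:1 = 2.00000.
Longer side = 2266 × 2.00000 ≈ 4532.000 → 4532.0 mm.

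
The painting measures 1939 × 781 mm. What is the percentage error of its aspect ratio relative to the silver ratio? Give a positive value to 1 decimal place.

2.8%

Ratio = 1939 / 781 ≈ 2.4827.
Ideal silver ratio ≈ 2.4142. |2.4827 − 2.4142| / 2.4142 ≈ 2.84% → 2.8%.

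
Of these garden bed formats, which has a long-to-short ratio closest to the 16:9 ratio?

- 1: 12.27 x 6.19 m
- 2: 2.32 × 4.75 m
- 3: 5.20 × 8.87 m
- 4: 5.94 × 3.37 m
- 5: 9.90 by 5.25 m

4

Target 16:9 ≈ 1.778.
1: 1.982 (Δ0.204)  2: 2.047 (Δ0.269)  3: 1.706 (Δ0.072)  4: 1.763 (Δ0.015)  5: 1.886 (Δ0.108)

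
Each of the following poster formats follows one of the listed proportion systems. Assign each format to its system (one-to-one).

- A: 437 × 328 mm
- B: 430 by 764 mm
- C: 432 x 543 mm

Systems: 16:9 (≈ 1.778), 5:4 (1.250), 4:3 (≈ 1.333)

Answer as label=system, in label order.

A=4:3, B=16:9, C=5:4

Ratios: A ≈ 1.332; B ≈ 1.777; C ≈ 1.257.
Targets: 16:9 ≈ 1.778; 5:4 ≈ 1.250; 4:3 ≈ 1.333.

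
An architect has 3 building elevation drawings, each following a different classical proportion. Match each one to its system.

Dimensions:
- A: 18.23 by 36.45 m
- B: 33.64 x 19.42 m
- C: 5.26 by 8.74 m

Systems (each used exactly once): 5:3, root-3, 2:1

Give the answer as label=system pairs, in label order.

A=2:1, B=root-3, C=5:3

Ratios: A ≈ 1.999; B ≈ 1.732; C ≈ 1.662.
Targets: 5:3 ≈ 1.667; root-3 ≈ 1.732; 2:1 ≈ 2.000.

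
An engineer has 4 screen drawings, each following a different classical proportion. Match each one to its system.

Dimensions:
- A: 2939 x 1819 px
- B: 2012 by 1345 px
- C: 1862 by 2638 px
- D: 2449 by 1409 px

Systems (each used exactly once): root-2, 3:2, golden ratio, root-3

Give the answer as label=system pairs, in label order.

A=golden ratio, B=3:2, C=root-2, D=root-3

Ratios: A ≈ 1.616; B ≈ 1.496; C ≈ 1.417; D ≈ 1.738.
Targets: root-2 ≈ 1.414; 3:2 ≈ 1.500; golden ratio ≈ 1.618; root-3 ≈ 1.732.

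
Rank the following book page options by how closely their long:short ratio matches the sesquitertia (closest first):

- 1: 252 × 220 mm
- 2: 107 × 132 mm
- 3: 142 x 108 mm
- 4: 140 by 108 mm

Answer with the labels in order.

3, 4, 2, 1

1: 252/220 ≈ 1.145 → |1.145 − 1.333| = 0.188
2: 132/107 ≈ 1.234 → |1.234 − 1.333| = 0.099
3: 142/108 ≈ 1.315 → |1.315 − 1.333| = 0.018
4: 140/108 ≈ 1.296 → |1.296 − 1.333| = 0.037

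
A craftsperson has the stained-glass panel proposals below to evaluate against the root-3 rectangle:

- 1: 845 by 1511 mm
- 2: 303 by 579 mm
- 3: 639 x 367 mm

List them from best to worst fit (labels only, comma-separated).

Ratios: 1 = 1511 / 845 ≈ 1.788; 2 = 579 / 303 ≈ 1.911; 3 = 639 / 367 ≈ 1.741.
|Δ from 1.732|: 1 0.056; 2 0.179; 3 0.009.

3, 1, 2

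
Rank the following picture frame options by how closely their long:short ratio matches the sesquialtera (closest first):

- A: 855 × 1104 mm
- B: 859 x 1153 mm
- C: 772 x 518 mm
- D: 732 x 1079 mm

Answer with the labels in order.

A: 1104/855 ≈ 1.291 → |1.291 − 1.500| = 0.209
B: 1153/859 ≈ 1.342 → |1.342 − 1.500| = 0.158
C: 772/518 ≈ 1.490 → |1.490 − 1.500| = 0.010
D: 1079/732 ≈ 1.474 → |1.474 − 1.500| = 0.026

C, D, B, A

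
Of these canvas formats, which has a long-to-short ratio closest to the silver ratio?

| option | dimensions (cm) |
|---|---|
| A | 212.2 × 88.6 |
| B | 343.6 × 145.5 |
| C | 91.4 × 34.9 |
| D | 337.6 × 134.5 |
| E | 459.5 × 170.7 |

Target silver ratio ≈ 2.414.
A: 2.395 (Δ0.019)  B: 2.362 (Δ0.052)  C: 2.619 (Δ0.205)  D: 2.510 (Δ0.096)  E: 2.692 (Δ0.278)

A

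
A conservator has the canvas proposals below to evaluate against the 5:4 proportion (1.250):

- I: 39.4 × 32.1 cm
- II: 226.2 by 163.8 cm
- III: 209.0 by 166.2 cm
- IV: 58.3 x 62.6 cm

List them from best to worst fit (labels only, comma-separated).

III, I, II, IV

Ratios: I = 39.4 / 32.1 ≈ 1.227; II = 226.2 / 163.8 ≈ 1.381; III = 209.0 / 166.2 ≈ 1.258; IV = 62.6 / 58.3 ≈ 1.074.
|Δ from 1.250|: I 0.023; II 0.131; III 0.008; IV 0.176.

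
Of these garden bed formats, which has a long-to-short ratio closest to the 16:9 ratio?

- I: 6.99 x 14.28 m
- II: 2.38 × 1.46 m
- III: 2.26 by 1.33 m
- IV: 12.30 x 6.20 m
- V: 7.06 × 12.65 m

Ratios (long/short): I ≈ 2.043; II ≈ 1.630; III ≈ 1.699; IV ≈ 1.984; V ≈ 1.792.
16:9 ≈ 1.778; option V is nearest (Δ 0.014).

V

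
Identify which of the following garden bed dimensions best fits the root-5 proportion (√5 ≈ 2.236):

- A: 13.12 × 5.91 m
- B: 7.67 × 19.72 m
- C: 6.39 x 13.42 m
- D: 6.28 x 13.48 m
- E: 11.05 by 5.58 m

A

Target root-5 ≈ 2.236.
A: 2.220 (Δ0.016)  B: 2.571 (Δ0.335)  C: 2.100 (Δ0.136)  D: 2.146 (Δ0.090)  E: 1.980 (Δ0.256)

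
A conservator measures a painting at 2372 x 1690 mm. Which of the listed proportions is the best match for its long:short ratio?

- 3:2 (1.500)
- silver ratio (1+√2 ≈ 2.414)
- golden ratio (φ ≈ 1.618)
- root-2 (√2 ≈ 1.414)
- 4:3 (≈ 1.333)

root-2

2372/1690 ≈ 1.404. Nearest candidates are root-2 (1.414, off by 0.010) and 4:3 (1.333, off by 0.071).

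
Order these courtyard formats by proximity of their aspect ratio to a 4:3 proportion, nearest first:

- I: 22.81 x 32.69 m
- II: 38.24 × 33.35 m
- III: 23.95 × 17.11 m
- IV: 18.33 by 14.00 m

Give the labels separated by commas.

IV, III, I, II

Ratios: I = 32.69 / 22.81 ≈ 1.433; II = 38.24 / 33.35 ≈ 1.147; III = 23.95 / 17.11 ≈ 1.400; IV = 18.33 / 14.00 ≈ 1.309.
|Δ from 1.333|: I 0.100; II 0.186; III 0.067; IV 0.024.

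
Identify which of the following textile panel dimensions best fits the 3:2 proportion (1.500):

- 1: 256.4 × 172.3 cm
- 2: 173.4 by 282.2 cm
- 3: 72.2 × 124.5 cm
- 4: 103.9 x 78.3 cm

1

Target 3:2 ≈ 1.500.
1: 1.488 (Δ0.012)  2: 1.627 (Δ0.127)  3: 1.724 (Δ0.224)  4: 1.327 (Δ0.173)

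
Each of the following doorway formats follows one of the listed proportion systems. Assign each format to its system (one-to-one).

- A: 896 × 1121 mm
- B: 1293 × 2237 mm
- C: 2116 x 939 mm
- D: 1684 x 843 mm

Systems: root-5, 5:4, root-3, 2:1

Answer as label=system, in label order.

Ratios: A ≈ 1.251; B ≈ 1.730; C ≈ 2.253; D ≈ 1.998.
Targets: root-5 ≈ 2.236; 5:4 ≈ 1.250; root-3 ≈ 1.732; 2:1 ≈ 2.000.

A=5:4, B=root-3, C=root-5, D=2:1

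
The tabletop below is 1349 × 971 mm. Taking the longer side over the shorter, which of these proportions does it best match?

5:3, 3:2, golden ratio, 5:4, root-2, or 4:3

Ratio = 1349 / 971 ≈ 1.389.
Distances: 5:3 1.667 (Δ 0.278); 3:2 1.500 (Δ 0.111); golden ratio 1.618 (Δ 0.229); 5:4 1.250 (Δ 0.139); root-2 1.414 (Δ 0.025); 4:3 1.333 (Δ 0.056).

root-2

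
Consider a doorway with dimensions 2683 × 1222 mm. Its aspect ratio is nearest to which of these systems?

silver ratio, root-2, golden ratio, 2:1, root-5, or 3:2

2683/1222 ≈ 2.196. Nearest candidates are root-5 (2.236, off by 0.040) and 2:1 (2.000, off by 0.196).

root-5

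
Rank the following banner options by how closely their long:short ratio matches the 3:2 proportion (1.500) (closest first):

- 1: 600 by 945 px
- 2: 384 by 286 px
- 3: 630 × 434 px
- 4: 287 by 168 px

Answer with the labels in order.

3, 1, 2, 4

Ratios: 1 = 945 / 600 ≈ 1.575; 2 = 384 / 286 ≈ 1.343; 3 = 630 / 434 ≈ 1.452; 4 = 287 / 168 ≈ 1.708.
|Δ from 1.500|: 1 0.075; 2 0.157; 3 0.048; 4 0.208.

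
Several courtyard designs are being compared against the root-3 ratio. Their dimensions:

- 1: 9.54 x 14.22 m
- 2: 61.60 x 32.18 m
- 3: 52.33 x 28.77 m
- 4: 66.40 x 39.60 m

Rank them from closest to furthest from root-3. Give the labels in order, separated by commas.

4, 3, 2, 1

Ratios: 1 = 14.22 / 9.54 ≈ 1.491; 2 = 61.60 / 32.18 ≈ 1.914; 3 = 52.33 / 28.77 ≈ 1.819; 4 = 66.40 / 39.60 ≈ 1.677.
|Δ from 1.732|: 1 0.241; 2 0.182; 3 0.087; 4 0.055.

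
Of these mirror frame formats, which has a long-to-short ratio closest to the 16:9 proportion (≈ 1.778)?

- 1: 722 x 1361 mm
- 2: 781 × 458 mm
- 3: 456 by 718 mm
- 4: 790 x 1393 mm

4

Target 16:9 ≈ 1.778.
1: 1.885 (Δ0.107)  2: 1.705 (Δ0.073)  3: 1.575 (Δ0.203)  4: 1.763 (Δ0.015)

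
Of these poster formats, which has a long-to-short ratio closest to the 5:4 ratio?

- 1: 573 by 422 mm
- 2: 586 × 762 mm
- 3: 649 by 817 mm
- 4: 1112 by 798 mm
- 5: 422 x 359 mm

Target 5:4 ≈ 1.250.
1: 1.358 (Δ0.108)  2: 1.300 (Δ0.050)  3: 1.259 (Δ0.009)  4: 1.393 (Δ0.143)  5: 1.175 (Δ0.075)

3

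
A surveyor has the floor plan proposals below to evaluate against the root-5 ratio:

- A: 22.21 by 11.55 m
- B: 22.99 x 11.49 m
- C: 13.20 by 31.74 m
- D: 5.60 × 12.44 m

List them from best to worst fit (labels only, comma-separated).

Ratios: A = 22.21 / 11.55 ≈ 1.923; B = 22.99 / 11.49 ≈ 2.001; C = 31.74 / 13.20 ≈ 2.405; D = 12.44 / 5.60 ≈ 2.221.
|Δ from 2.236|: A 0.313; B 0.235; C 0.169; D 0.015.

D, C, B, A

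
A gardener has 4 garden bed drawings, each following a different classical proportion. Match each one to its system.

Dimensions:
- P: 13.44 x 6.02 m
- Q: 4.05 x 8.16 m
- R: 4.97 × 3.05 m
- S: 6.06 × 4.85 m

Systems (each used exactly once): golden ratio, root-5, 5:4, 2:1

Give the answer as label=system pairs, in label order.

Ratios: P ≈ 2.233; Q ≈ 2.015; R ≈ 1.630; S ≈ 1.249.
Targets: golden ratio ≈ 1.618; root-5 ≈ 2.236; 5:4 ≈ 1.250; 2:1 ≈ 2.000.

P=root-5, Q=2:1, R=golden ratio, S=5:4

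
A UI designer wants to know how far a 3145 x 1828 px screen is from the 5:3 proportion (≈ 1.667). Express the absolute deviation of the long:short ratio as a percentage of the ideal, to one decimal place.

Ratio = 3145 / 1828 ≈ 1.7205.
Ideal 5:3 ≈ 1.6667. |1.7205 − 1.6667| / 1.6667 ≈ 3.23% → 3.2%.

3.2%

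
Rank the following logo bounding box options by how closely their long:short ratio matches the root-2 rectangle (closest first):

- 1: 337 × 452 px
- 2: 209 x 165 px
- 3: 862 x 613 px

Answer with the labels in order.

1: 452/337 ≈ 1.341 → |1.341 − 1.414| = 0.073
2: 209/165 ≈ 1.267 → |1.267 − 1.414| = 0.147
3: 862/613 ≈ 1.406 → |1.406 − 1.414| = 0.008

3, 1, 2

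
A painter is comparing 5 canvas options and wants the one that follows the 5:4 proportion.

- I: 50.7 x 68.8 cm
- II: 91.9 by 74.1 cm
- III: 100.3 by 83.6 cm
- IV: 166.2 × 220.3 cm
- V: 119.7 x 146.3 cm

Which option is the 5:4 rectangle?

Ratios (long/short): I ≈ 1.357; II ≈ 1.240; III ≈ 1.200; IV ≈ 1.326; V ≈ 1.222.
5:4 ≈ 1.250; option II is nearest (Δ 0.010).

II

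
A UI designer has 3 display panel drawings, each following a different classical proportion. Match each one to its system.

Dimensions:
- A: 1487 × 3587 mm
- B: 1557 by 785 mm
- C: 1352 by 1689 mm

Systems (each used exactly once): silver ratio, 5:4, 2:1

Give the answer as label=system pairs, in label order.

A=silver ratio, B=2:1, C=5:4

A = 3587/1487 ≈ 2.412 → silver ratio (2.414)
B = 1557/785 ≈ 1.983 → 2:1 (2.000)
C = 1689/1352 ≈ 1.249 → 5:4 (1.250)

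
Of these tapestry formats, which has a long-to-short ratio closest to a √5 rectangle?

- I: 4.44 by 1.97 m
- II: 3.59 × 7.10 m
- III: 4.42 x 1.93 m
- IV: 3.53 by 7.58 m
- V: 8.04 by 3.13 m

I

Ratios (long/short): I ≈ 2.254; II ≈ 1.978; III ≈ 2.290; IV ≈ 2.147; V ≈ 2.569.
root-5 ≈ 2.236; option I is nearest (Δ 0.018).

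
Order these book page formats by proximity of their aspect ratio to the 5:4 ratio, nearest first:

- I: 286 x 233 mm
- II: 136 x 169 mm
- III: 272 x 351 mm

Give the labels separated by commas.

II, I, III

Ratios: I = 286 / 233 ≈ 1.227; II = 169 / 136 ≈ 1.243; III = 351 / 272 ≈ 1.290.
|Δ from 1.250|: I 0.023; II 0.007; III 0.040.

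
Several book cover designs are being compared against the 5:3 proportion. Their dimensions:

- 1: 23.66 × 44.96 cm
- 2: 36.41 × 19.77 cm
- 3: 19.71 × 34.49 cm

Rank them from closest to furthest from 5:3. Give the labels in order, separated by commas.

1: 44.96/23.66 ≈ 1.900 → |1.900 − 1.667| = 0.233
2: 36.41/19.77 ≈ 1.842 → |1.842 − 1.667| = 0.175
3: 34.49/19.71 ≈ 1.750 → |1.750 − 1.667| = 0.083

3, 2, 1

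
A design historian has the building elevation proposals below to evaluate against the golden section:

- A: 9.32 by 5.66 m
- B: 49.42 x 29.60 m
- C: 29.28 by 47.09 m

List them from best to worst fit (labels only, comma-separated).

A: 9.32/5.66 ≈ 1.647 → |1.647 − 1.618| = 0.029
B: 49.42/29.60 ≈ 1.670 → |1.670 − 1.618| = 0.052
C: 47.09/29.28 ≈ 1.608 → |1.608 − 1.618| = 0.010

C, A, B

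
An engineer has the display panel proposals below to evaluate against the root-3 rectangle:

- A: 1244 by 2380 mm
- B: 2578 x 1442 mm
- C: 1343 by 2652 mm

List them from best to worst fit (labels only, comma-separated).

Ratios: A = 2380 / 1244 ≈ 1.913; B = 2578 / 1442 ≈ 1.788; C = 2652 / 1343 ≈ 1.975.
|Δ from 1.732|: A 0.181; B 0.056; C 0.243.

B, A, C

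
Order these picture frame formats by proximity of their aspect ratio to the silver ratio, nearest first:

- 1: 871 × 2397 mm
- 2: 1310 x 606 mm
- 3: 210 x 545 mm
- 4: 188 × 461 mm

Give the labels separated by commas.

Ratios: 1 = 2397 / 871 ≈ 2.752; 2 = 1310 / 606 ≈ 2.162; 3 = 545 / 210 ≈ 2.595; 4 = 461 / 188 ≈ 2.452.
|Δ from 2.414|: 1 0.338; 2 0.252; 3 0.181; 4 0.038.

4, 3, 2, 1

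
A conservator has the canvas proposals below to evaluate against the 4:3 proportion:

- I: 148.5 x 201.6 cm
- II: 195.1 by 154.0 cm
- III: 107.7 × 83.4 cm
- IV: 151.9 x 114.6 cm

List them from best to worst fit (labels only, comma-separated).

IV, I, III, II

I: 201.6/148.5 ≈ 1.358 → |1.358 − 1.333| = 0.025
II: 195.1/154.0 ≈ 1.267 → |1.267 − 1.333| = 0.066
III: 107.7/83.4 ≈ 1.291 → |1.291 − 1.333| = 0.042
IV: 151.9/114.6 ≈ 1.325 → |1.325 − 1.333| = 0.008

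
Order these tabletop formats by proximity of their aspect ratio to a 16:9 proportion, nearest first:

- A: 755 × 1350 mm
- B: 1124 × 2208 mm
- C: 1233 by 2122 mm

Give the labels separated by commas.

A, C, B

A: 1350/755 ≈ 1.788 → |1.788 − 1.778| = 0.010
B: 2208/1124 ≈ 1.964 → |1.964 − 1.778| = 0.186
C: 2122/1233 ≈ 1.721 → |1.721 − 1.778| = 0.057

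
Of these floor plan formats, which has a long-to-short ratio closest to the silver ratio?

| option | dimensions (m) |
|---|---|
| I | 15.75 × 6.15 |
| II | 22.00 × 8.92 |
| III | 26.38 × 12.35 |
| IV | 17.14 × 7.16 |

IV

Ratios (long/short): I ≈ 2.561; II ≈ 2.466; III ≈ 2.136; IV ≈ 2.394.
silver ratio ≈ 2.414; option IV is nearest (Δ 0.020).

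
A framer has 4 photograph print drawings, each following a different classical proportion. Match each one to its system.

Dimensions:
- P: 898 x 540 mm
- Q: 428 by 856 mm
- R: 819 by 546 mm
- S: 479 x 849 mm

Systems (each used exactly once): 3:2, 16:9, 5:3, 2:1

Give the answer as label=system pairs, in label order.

P=5:3, Q=2:1, R=3:2, S=16:9

P = 898/540 ≈ 1.663 → 5:3 (1.667)
Q = 856/428 ≈ 2.000 → 2:1 (2.000)
R = 819/546 ≈ 1.500 → 3:2 (1.500)
S = 849/479 ≈ 1.772 → 16:9 (1.778)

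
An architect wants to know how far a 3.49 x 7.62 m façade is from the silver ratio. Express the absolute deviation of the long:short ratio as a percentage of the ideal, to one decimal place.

9.6%

Ratio = 7.62 / 3.49 ≈ 2.1834.
Ideal silver ratio ≈ 2.4142. |2.1834 − 2.4142| / 2.4142 ≈ 9.56% → 9.6%.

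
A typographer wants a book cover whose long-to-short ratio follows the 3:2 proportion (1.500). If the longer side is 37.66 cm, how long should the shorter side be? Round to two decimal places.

3:2 = 1.50000.
Shorter side = 37.66 ÷ 1.50000 ≈ 25.1067 → 25.11 cm.

25.11 cm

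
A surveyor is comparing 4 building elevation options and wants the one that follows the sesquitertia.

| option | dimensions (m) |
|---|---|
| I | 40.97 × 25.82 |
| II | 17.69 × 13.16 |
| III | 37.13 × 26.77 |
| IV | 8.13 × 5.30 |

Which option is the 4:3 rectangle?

Target 4:3 ≈ 1.333.
I: 1.587 (Δ0.254)  II: 1.344 (Δ0.011)  III: 1.387 (Δ0.054)  IV: 1.534 (Δ0.201)

II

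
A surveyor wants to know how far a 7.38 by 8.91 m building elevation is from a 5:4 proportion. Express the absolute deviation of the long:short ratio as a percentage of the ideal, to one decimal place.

Ratio = 8.91 / 7.38 ≈ 1.2073.
Ideal 5:4 = 1.2500. |1.2073 − 1.2500| / 1.2500 ≈ 3.42% → 3.4%.

3.4%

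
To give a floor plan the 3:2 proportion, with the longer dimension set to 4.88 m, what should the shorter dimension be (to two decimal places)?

3:2 = 1.50000.
Shorter side = 4.88 ÷ 1.50000 ≈ 3.2533 → 3.25 m.

3.25 m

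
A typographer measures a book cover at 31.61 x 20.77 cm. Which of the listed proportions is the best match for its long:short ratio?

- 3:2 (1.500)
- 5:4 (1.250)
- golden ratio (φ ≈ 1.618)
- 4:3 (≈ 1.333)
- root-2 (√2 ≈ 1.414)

3:2

31.61/20.77 ≈ 1.522. Nearest candidates are 3:2 (1.500, off by 0.022) and golden ratio (1.618, off by 0.096).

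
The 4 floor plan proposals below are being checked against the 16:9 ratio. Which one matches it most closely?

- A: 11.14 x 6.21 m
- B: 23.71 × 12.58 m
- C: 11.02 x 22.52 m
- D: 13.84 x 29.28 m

A

Target 16:9 ≈ 1.778.
A: 1.794 (Δ0.016)  B: 1.885 (Δ0.107)  C: 2.044 (Δ0.266)  D: 2.116 (Δ0.338)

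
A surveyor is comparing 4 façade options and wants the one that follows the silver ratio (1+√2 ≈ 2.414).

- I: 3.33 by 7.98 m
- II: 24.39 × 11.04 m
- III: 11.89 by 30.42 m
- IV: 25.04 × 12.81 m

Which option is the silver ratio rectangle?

Ratios (long/short): I ≈ 2.396; II ≈ 2.209; III ≈ 2.558; IV ≈ 1.955.
silver ratio ≈ 2.414; option I is nearest (Δ 0.018).

I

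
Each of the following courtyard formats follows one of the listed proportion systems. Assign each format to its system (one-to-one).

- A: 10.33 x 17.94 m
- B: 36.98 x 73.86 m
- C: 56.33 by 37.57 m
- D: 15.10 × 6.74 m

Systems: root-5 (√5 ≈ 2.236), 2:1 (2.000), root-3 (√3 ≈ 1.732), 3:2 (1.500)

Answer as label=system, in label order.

A=root-3, B=2:1, C=3:2, D=root-5

A = 17.94/10.33 ≈ 1.737 → root-3 (1.732)
B = 73.86/36.98 ≈ 1.997 → 2:1 (2.000)
C = 56.33/37.57 ≈ 1.499 → 3:2 (1.500)
D = 15.10/6.74 ≈ 2.240 → root-5 (2.236)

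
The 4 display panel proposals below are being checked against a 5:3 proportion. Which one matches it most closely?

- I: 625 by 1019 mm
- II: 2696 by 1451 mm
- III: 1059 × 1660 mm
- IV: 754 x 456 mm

Target 5:3 ≈ 1.667.
I: 1.630 (Δ0.037)  II: 1.858 (Δ0.191)  III: 1.568 (Δ0.099)  IV: 1.654 (Δ0.013)

IV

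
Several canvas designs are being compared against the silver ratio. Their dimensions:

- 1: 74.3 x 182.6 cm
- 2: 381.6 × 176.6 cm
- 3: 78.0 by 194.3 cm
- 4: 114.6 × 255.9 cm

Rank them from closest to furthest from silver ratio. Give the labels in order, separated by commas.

1, 3, 4, 2

1: 182.6/74.3 ≈ 2.458 → |2.458 − 2.414| = 0.044
2: 381.6/176.6 ≈ 2.161 → |2.161 − 2.414| = 0.253
3: 194.3/78.0 ≈ 2.491 → |2.491 − 2.414| = 0.077
4: 255.9/114.6 ≈ 2.233 → |2.233 − 2.414| = 0.181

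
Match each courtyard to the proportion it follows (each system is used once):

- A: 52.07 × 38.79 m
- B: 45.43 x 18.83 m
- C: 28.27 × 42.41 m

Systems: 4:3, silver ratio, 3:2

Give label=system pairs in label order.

Ratios: A ≈ 1.342; B ≈ 2.413; C ≈ 1.500.
Targets: 4:3 ≈ 1.333; silver ratio ≈ 2.414; 3:2 ≈ 1.500.

A=4:3, B=silver ratio, C=3:2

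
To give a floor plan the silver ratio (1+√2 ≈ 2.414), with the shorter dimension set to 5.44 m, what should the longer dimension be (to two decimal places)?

13.13 m

silver ratio ≈ 2.41421.
Longer side = 5.44 × 2.41421 ≈ 13.1333 → 13.13 m.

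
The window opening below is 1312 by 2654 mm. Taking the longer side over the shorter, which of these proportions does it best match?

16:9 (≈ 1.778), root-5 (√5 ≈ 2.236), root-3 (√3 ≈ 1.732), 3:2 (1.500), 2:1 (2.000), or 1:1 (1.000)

2:1

Ratio = 2654 / 1312 ≈ 2.023.
Distances: 16:9 1.778 (Δ 0.245); root-5 2.236 (Δ 0.213); root-3 1.732 (Δ 0.291); 3:2 1.500 (Δ 0.523); 2:1 2.000 (Δ 0.023); 1:1 1.000 (Δ 1.023).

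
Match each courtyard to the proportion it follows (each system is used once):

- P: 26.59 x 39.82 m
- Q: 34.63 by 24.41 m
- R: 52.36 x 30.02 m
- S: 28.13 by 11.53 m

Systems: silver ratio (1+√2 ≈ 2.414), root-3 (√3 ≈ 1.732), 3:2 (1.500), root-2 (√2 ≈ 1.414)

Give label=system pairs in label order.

P=3:2, Q=root-2, R=root-3, S=silver ratio

Ratios: P ≈ 1.498; Q ≈ 1.419; R ≈ 1.744; S ≈ 2.440.
Targets: silver ratio ≈ 2.414; root-3 ≈ 1.732; 3:2 ≈ 1.500; root-2 ≈ 1.414.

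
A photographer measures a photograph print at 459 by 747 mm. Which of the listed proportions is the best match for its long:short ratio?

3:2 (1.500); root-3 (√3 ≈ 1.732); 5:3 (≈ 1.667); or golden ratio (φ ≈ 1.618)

Ratio = 747 / 459 ≈ 1.627.
Distances: 3:2 1.500 (Δ 0.127); root-3 1.732 (Δ 0.105); 5:3 1.667 (Δ 0.040); golden ratio 1.618 (Δ 0.009).

golden ratio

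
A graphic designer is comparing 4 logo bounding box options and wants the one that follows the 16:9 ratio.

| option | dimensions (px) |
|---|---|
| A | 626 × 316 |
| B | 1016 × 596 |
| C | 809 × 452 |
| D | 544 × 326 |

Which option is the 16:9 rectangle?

C

Target 16:9 ≈ 1.778.
A: 1.981 (Δ0.203)  B: 1.705 (Δ0.073)  C: 1.790 (Δ0.012)  D: 1.669 (Δ0.109)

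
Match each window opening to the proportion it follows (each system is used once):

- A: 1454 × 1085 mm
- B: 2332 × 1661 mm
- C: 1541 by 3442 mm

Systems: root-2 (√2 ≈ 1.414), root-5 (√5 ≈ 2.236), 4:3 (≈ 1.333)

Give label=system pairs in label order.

A=4:3, B=root-2, C=root-5

Ratios: A ≈ 1.340; B ≈ 1.404; C ≈ 2.234.
Targets: root-2 ≈ 1.414; root-5 ≈ 2.236; 4:3 ≈ 1.333.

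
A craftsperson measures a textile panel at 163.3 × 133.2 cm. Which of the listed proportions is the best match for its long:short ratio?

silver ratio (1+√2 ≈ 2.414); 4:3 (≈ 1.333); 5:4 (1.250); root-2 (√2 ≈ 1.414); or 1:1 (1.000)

5:4

Ratio = 163.3 / 133.2 ≈ 1.226.
Distances: silver ratio 2.414 (Δ 1.188); 4:3 1.333 (Δ 0.107); 5:4 1.250 (Δ 0.024); root-2 1.414 (Δ 0.188); 1:1 1.000 (Δ 0.226).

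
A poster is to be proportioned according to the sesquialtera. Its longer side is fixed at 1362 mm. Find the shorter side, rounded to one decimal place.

3:2 = 1.50000.
Shorter side = 1362 ÷ 1.50000 ≈ 908.000 → 908.0 mm.

908.0 mm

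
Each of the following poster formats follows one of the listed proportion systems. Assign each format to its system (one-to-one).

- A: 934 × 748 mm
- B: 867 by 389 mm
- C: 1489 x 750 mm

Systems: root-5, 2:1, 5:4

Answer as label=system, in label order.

Ratios: A ≈ 1.249; B ≈ 2.229; C ≈ 1.985.
Targets: root-5 ≈ 2.236; 2:1 ≈ 2.000; 5:4 ≈ 1.250.

A=5:4, B=root-5, C=2:1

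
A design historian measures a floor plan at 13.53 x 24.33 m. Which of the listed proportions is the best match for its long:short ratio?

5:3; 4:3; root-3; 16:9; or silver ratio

16:9

Ratio = 24.33 / 13.53 ≈ 1.798.
Distances: 5:3 1.667 (Δ 0.131); 4:3 1.333 (Δ 0.465); root-3 1.732 (Δ 0.066); 16:9 1.778 (Δ 0.020); silver ratio 2.414 (Δ 0.616).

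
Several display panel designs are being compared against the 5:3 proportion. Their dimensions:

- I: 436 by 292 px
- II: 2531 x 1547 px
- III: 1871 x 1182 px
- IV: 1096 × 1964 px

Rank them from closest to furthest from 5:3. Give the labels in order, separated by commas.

I: 436/292 ≈ 1.493 → |1.493 − 1.667| = 0.174
II: 2531/1547 ≈ 1.636 → |1.636 − 1.667| = 0.031
III: 1871/1182 ≈ 1.583 → |1.583 − 1.667| = 0.084
IV: 1964/1096 ≈ 1.792 → |1.792 − 1.667| = 0.125

II, III, IV, I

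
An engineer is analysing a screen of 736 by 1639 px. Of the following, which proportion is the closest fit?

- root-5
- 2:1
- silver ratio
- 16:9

Ratio = 1639 / 736 ≈ 2.227.
Distances: root-5 2.236 (Δ 0.009); 2:1 2.000 (Δ 0.227); silver ratio 2.414 (Δ 0.187); 16:9 1.778 (Δ 0.449).

root-5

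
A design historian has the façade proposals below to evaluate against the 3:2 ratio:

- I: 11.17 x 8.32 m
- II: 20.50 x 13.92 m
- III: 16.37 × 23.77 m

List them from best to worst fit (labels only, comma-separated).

II, III, I

I: 11.17/8.32 ≈ 1.343 → |1.343 − 1.500| = 0.157
II: 20.50/13.92 ≈ 1.473 → |1.473 − 1.500| = 0.027
III: 23.77/16.37 ≈ 1.452 → |1.452 − 1.500| = 0.048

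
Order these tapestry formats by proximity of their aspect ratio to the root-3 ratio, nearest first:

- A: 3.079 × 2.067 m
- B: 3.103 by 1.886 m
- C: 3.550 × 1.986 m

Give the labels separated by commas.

A: 3.079/2.067 ≈ 1.490 → |1.490 − 1.732| = 0.242
B: 3.103/1.886 ≈ 1.645 → |1.645 − 1.732| = 0.087
C: 3.550/1.986 ≈ 1.788 → |1.788 − 1.732| = 0.056

C, B, A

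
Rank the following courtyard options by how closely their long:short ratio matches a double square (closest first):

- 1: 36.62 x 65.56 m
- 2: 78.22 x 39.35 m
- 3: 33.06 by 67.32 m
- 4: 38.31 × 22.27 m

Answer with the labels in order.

Ratios: 1 = 65.56 / 36.62 ≈ 1.790; 2 = 78.22 / 39.35 ≈ 1.988; 3 = 67.32 / 33.06 ≈ 2.036; 4 = 38.31 / 22.27 ≈ 1.720.
|Δ from 2.000|: 1 0.210; 2 0.012; 3 0.036; 4 0.280.

2, 3, 1, 4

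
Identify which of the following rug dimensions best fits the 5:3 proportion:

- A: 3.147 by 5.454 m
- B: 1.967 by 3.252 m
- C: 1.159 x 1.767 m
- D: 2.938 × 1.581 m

Ratios (long/short): A ≈ 1.733; B ≈ 1.653; C ≈ 1.525; D ≈ 1.858.
5:3 ≈ 1.667; option B is nearest (Δ 0.014).

B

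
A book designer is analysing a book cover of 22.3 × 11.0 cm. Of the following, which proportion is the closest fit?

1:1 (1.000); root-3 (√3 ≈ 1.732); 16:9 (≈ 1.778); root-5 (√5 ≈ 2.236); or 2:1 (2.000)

Ratio = 22.3 / 11.0 ≈ 2.027.
Distances: 1:1 1.000 (Δ 1.027); root-3 1.732 (Δ 0.295); 16:9 1.778 (Δ 0.249); root-5 2.236 (Δ 0.209); 2:1 2.000 (Δ 0.027).

2:1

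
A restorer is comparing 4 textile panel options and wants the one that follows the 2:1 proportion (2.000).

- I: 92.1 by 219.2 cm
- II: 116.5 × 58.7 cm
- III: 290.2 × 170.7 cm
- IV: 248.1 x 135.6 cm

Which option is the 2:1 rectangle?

II

Target 2:1 ≈ 2.000.
I: 2.380 (Δ0.380)  II: 1.985 (Δ0.015)  III: 1.700 (Δ0.300)  IV: 1.830 (Δ0.170)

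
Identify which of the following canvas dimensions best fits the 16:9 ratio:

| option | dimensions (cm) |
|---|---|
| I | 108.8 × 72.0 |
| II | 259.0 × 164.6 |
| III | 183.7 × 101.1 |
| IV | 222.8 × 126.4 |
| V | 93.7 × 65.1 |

Ratios (long/short): I ≈ 1.511; II ≈ 1.574; III ≈ 1.817; IV ≈ 1.763; V ≈ 1.439.
16:9 ≈ 1.778; option IV is nearest (Δ 0.015).

IV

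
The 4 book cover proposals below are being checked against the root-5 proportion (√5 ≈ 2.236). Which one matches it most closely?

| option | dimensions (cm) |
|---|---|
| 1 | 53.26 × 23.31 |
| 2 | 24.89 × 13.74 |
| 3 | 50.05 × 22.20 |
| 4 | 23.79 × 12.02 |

3

Target root-5 ≈ 2.236.
1: 2.285 (Δ0.049)  2: 1.811 (Δ0.425)  3: 2.255 (Δ0.019)  4: 1.979 (Δ0.257)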